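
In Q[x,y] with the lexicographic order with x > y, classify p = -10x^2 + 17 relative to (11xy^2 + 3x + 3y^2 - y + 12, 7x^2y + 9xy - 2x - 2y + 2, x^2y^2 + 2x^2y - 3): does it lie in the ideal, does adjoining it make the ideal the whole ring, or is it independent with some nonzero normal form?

Adjoining -10x^2 + 17 makes the ideal the whole ring: the system is inconsistent.

First compute the reduced Gröbner basis of I by Buchberger's algorithm.
f_1 = 11xy^2 + 3x + 3y^2 - y + 12, LT = xy^2.
f_2 = 7x^2y + 9xy - 2x - 2y + 2, LT = x^2y.
f_3 = x^2y^2 + 2x^2y - 3, LT = x^2y^2.

S(f_1,f_2): lcm = x^2y^2. S = 3/11x^2 - 78/77xy^2 + 15/77xy + 12/11x + 2/7y^2 - 2/7y.
  reduce S modulo (f_1, f_2, f_3):
  remainder 3/11x^2 + 15/77xy + 1158/847x + 68/121y^2 - 320/847y + 936/847 ≠ 0; add h_4 = 3/11x^2 + 15/77xy + 1158/847x + 68/121y^2 - 320/847y + 936/847 to the basis.

S(f_1,f_3): lcm = x^2y^2. S = -2x^2y + 3/11x^2 + 3/11xy^2 - 1/11xy + 12/11x + 3.
  reduce S modulo (f_1, f_2, f_3, h_4):
  remainder 16/7xy - 71/77x - 7/11y^2 - 13/77y + 167/77 ≠ 0; add h_5 = 16/7xy - 71/77x - 7/11y^2 - 13/77y + 167/77 to the basis.

S(f_1,h_4): lcm = x^2y^2. S = 3/11x^2 - 5/7xy^3 - 365/77xy^2 - 1/11xy + 12/11x - 68/33y^4 + 320/231y^3 - 312/77y^2.
  reduce S modulo (f_1, f_2, f_3, h_4, h_5):
  remainder 1897/1936x - 68/33y^4 + 365/231y^3 - 46231/13552y^2 + 9749/13552y + 8039/1936 ≠ 0; add h_6 = 1897/1936x - 68/33y^4 + 365/231y^3 - 46231/13552y^2 + 9749/13552y + 8039/1936 to the basis.

S(f_2,h_4): lcm = x^2y. S = -5/7xy^2 - 41/11xy - 2/7x - 68/33y^3 + 320/231y^2 - 334/77y + 2/7.
  reduce S modulo (f_1, f_2, f_3, h_4, h_5, h_6):
  remainder -9996/2981y^4 + 4567/8943y^3 - 313567/62601y^2 - 73186/20867y + 237024/20867 ≠ 0; add h_7 = -9996/2981y^4 + 4567/8943y^3 - 313567/62601y^2 - 73186/20867y + 237024/20867 to the basis.

S(f_1,h_5): lcm = xy^2. S = 71/176xy + 3/11x + 49/176y^3 + 61/176y^2 - 183/176y + 12/11.
  reduce S modulo (f_1, f_2, f_3, h_4, h_5, h_6, h_7):
  remainder -6019/21168y^3 + 89947/148176y^2 - 112985/49392y + 10783/5488 ≠ 0; add h_8 = -6019/21168y^3 + 89947/148176y^2 - 112985/49392y + 10783/5488 to the basis.

S(f_2,h_5): lcm = x^2y. S = 71/176x^2 + 49/176xy^2 + 1675/1232xy - 1521/1232x - 2/7y + 2/7.
  reduce S modulo (f_1, f_2, f_3, h_4, h_5, h_6, h_7, h_8):
  remainder 996677/155568y^2 - 43012943/2022384y + 5009357/337064 ≠ 0; add h_9 = 996677/155568y^2 - 43012943/2022384y + 5009357/337064 to the basis.

S(f_3,h_5): lcm = x^2y^2. S = 423/176x^2y + 49/176xy^3 + 13/176xy^2 - 167/176xy - 3.
  reduce S modulo (f_1, f_2, f_3, h_4, h_5, h_6, h_7, h_8, h_9):
  remainder -635303079/207308816y + 635303079/207308816 ≠ 0; add h_10 = -635303079/207308816y + 635303079/207308816 to the basis.

The other S-polynomials (S(f_2,f_3), S(f_3,h_4), S(h_4,h_5), S(f_1,h_6), S(f_2,h_6), S(f_3,h_6), S(h_4,h_6), S(h_5,h_6), S(f_1,h_7), S(f_2,h_7), S(f_3,h_7), S(h_4,h_7), S(h_5,h_7), S(h_6,h_7), S(f_1,h_8), S(f_2,h_8), S(f_3,h_8), S(h_4,h_8), S(h_5,h_8), S(h_6,h_8), S(h_7,h_8), S(f_1,h_9), S(f_2,h_9), S(f_3,h_9), S(h_4,h_9), S(h_5,h_9), S(h_6,h_9), S(h_7,h_9), S(h_8,h_9), S(f_1,h_10), S(f_2,h_10), S(f_3,h_10), S(h_4,h_10), S(h_5,h_10), S(h_6,h_10), S(h_7,h_10), S(h_8,h_10), S(h_9,h_10)) all reduce to 0 modulo the current basis, so we have a Gröbner basis.
Inter-reduce: drop elements whose leading term is divisible by another's, tail-reduce, and make monic.
Reduced Gröbner basis: {x + 1, y - 1}.
Label its elements g_1 = x + 1, g_2 = y - 1.

Reduce p = -10x^2 + 17 modulo G:
  leading term x^2: subtract (-10x)·g_1 from -10x^2 + 17 → 10x + 17
  leading term x: subtract (10)·g_1 from 10x + 17 → 7
  leading term 1: no divisor's leading term divides it; move 7 to the remainder.
  normal form = 7.
The normal form is nonzero, so p ∉ I. Since p minus its normal form lies in I, I + (p) = I + (r) where r = 7; decide whether this ideal is the whole ring.
Here r = 7 is a nonzero constant, hence a unit: 1 ∈ I + (p), the Gröbner basis of I + (p) is {1}, and the enlarged system has no common solution — adjoining p is inconsistent.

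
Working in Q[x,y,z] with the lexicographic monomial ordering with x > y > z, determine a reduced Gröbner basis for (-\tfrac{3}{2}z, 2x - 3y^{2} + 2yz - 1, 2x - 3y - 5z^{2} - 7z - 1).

G = {x - \tfrac{3}{2}y - \tfrac{1}{2}, y^{2} - y, z}

f_1 = -\tfrac{3}{2}z, LT = z.
f_2 = 2x - 3y^{2} + 2yz - 1, LT = x.
f_3 = 2x - 3y - 5z^{2} - 7z - 1, LT = x.

S(f_2,f_3): lcm = x. S = -\tfrac{3}{2}y^{2} + yz + \tfrac{3}{2}y + \tfrac{5}{2}z^{2} + \tfrac{7}{2}z.
  reduce S modulo (f_1, f_2, f_3):
  remainder -\tfrac{3}{2}y^{2} + \tfrac{3}{2}y ≠ 0; add g_4 = -\tfrac{3}{2}y^{2} + \tfrac{3}{2}y to the basis.

The other S-polynomials (S(f_1,f_2), S(f_1,f_3), S(f_1,g_4), S(f_2,g_4), S(f_3,g_4)) all reduce to 0 modulo the current basis, so we have a Gröbner basis.
Inter-reduce: drop elements whose leading term is divisible by another's, tail-reduce, and make monic.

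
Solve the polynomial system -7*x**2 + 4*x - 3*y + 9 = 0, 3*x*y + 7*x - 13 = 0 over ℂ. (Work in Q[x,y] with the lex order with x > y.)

{(1, 2), (-3/14 + sqrt(373)/14, -11/6 + sqrt(373)/6), (-sqrt(373)/14 - 3/14, -sqrt(373)/6 - 11/6)}

Compute a lex Gröbner basis by Buchberger's algorithm.
f_1 = -7*x**2 + 4*x - 3*y + 9, LT = x**2.
f_2 = 3*x*y + 7*x - 13, LT = x*y.

S(f_1,f_2): lcm = x**2*y. S = -7/3*x**2 - 4/7*x*y + 13/3*x + 3/7*y**2 - 9/7*y.
  reduce S modulo (f_1, f_2):
  remainder 13/3*x + 3/7*y**2 - 2/7*y - 115/21 ≠ 0; add h_3 = 13/3*x + 3/7*y**2 - 2/7*y - 115/21 to the basis.

S(f_2,h_3): lcm = x*y. S = 7/3*x - 9/91*y**3 + 6/91*y**2 + 115/91*y - 13/3.
  reduce S modulo (f_1, f_2, h_3):
  remainder -9/91*y**3 - 15/91*y**2 + 129/91*y - 18/13 ≠ 0; add h_4 = -9/91*y**3 - 15/91*y**2 + 129/91*y - 18/13 to the basis.

The other S-polynomials (S(f_1,h_3), S(f_1,h_4), S(f_2,h_4), S(h_3,h_4)) all reduce to 0 modulo the current basis, so we have a Gröbner basis.
Inter-reduce: drop elements whose leading term is divisible by another's, tail-reduce, and make monic.
Reduced Gröbner basis: {x + 9/91*y**2 - 6/91*y - 115/91, y**3 + 5/3*y**2 - 43/3*y + 14}.

The lex basis is triangular: the last element involves only y. Solving y**3 + 5/3*y**2 - 43/3*y + 14 = 0 gives y ∈ {2, -11/6 + sqrt(373)/6, -sqrt(373)/6 - 11/6}; substituting each value into the earlier elements determines the remaining variables.
  y = 2: the earlier basis element becomes x - 1 = 0, giving x = 1 — point (1, 2).
  y = -11/6 + sqrt(373)/6: the earlier basis element becomes x - sqrt(373)/14 + 3/14 = 0, giving x = -3/14 + sqrt(373)/14 — point (-3/14 + sqrt(373)/14, -11/6 + sqrt(373)/6).
  y = -sqrt(373)/6 - 11/6: the earlier basis element becomes x + 3/14 + sqrt(373)/14 = 0, giving x = -sqrt(373)/14 - 3/14 — point (-sqrt(373)/14 - 3/14, -sqrt(373)/6 - 11/6).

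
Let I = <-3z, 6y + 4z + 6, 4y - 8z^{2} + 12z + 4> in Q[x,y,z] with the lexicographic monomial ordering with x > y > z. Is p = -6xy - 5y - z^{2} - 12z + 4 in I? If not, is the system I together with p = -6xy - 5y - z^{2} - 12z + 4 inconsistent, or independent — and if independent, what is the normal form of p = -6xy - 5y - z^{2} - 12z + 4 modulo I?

First compute the reduced Gröbner basis of I by Buchberger's algorithm.
f_1 = -3z, LT = z.
f_2 = 6y + 4z + 6, LT = y.
f_3 = 4y - 8z^{2} + 12z + 4, LT = y.

S(f_1,f_2): leading monomials are coprime, so the S-polynomial reduces to 0 (Buchberger's first criterion).
S(f_1,f_3): leading monomials are coprime, so the S-polynomial reduces to 0 (Buchberger's first criterion).
S(f_2,f_3): lcm = y. S = 2z^{2} - \tfrac{7}{3}z.
  leading term z^{2}: subtract (-\tfrac{2}{3}z)·f_1 from 2z^{2} - \tfrac{7}{3}z → -\tfrac{7}{3}z
  leading term z: subtract (\tfrac{7}{9})·f_1 from -\tfrac{7}{3}z → 0
  remainder 0.

Every S-polynomial of the final basis reduces to 0, so we have a Gröbner basis.
Inter-reduce: drop elements whose leading term is divisible by another's, tail-reduce, and make monic.
Reduced Gröbner basis: {y + 1, z}.
Label its elements g_1 = y + 1, g_2 = z.

Reduce p = -6xy - 5y - z^{2} - 12z + 4 modulo G:
  leading term xy: subtract (-6x)·g_1 from -6xy - 5y - z^{2} - 12z + 4 → 6x - 5y - z^{2} - 12z + 4
  leading term x: no divisor's leading term divides it; move 6x to the remainder.
  leading term y: subtract (-5)·g_1 from -5y - z^{2} - 12z + 4 → -z^{2} - 12z + 9
  leading term z^{2}: subtract (-z)·g_2 from -z^{2} - 12z + 9 → -12z + 9
  leading term z: subtract (-12)·g_2 from -12z + 9 → 9
  leading term 1: no divisor's leading term divides it; move 9 to the remainder.
  normal form = 6x + 9.
The normal form is nonzero, so p ∉ I. Since p minus its normal form lies in I, I + (p) = I + (r) where r = 6x + 9; decide whether this ideal is the whole ring.
Run Buchberger on G together with r (pairs among the g_i already reduce to 0 since G is a Gröbner basis):
g_1 = y + 1, LT = y.
g_2 = z, LT = z.
r = 6x + 9, LT = x.

S(g_1,g_2): leading monomials are coprime, so the S-polynomial reduces to 0 (Buchberger's first criterion).
S(g_1,r): leading monomials are coprime, so the S-polynomial reduces to 0 (Buchberger's first criterion).
S(g_2,r): leading monomials are coprime, so the S-polynomial reduces to 0 (Buchberger's first criterion).
Every S-polynomial of the final basis reduces to 0, so we have a Gröbner basis.
Inter-reduce: drop elements whose leading term is divisible by another's, tail-reduce, and make monic.
Reduced Gröbner basis: {x + \tfrac{3}{2}, y + 1, z}.
The reduced Gröbner basis of I + (p) is {x + \tfrac{3}{2}, y + 1, z} ≠ {1}, a proper ideal, so the enlarged system stays consistent: p is independent of I, with normal form 6x + 9.

The remainder on division by a Gröbner basis is unique — it is the normal form.

-6xy - 5y - z^{2} - 12z + 4 is independent of I; its normal form modulo I is 6x + 9.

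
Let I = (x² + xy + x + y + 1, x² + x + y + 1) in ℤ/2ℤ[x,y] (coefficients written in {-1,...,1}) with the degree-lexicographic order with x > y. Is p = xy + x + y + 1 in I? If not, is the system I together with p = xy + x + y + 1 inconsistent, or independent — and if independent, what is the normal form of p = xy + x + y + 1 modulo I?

xy + x + y + 1 is independent of I; its normal form modulo I is x + y + 1.

First compute the reduced Gröbner basis of I by Buchberger's algorithm.
f_1 = x² + xy + x + y + 1, LT = x².
f_2 = x² + x + y + 1, LT = x².

S(f_1,f_2): lcm = x². S = xy.
  leading term xy: no divisor's leading term divides it; move xy to the remainder.
  remainder xy ≠ 0; add h_3 = xy to the basis.

S(f_1,h_3): lcm = x²y. S = xy² + xy + y² + y.
  leading term xy²: subtract (y)·h_3 from xy² + xy + y² + y → xy + y² + y
  leading term xy: subtract (1)·h_3 from xy + y² + y → y² + y
  leading term y²: no divisor's leading term divides it; move y² to the remainder.
  leading term y: no divisor's leading term divides it; move y to the remainder.
  remainder y² + y ≠ 0; add h_4 = y² + y to the basis.

S(f_2,h_3): lcm = x²y. S = xy + y² + y.
  leading term xy: subtract (1)·h_3 from xy + y² + y → y² + y
  leading term y²: subtract (1)·h_4 from y² + y → 0
  remainder 0.

S(f_1,h_4): leading monomials are coprime, so the S-polynomial reduces to 0 (Buchberger's first criterion).
S(f_2,h_4): leading monomials are coprime, so the S-polynomial reduces to 0 (Buchberger's first criterion).
S(h_3,h_4): lcm = xy². S = xy.
  leading term xy: subtract (1)·h_3 from xy → 0
  remainder 0.

Every S-polynomial of the final basis reduces to 0, so we have a Gröbner basis.
Inter-reduce: drop elements whose leading term is divisible by another's, tail-reduce, and make monic.
Reduced Gröbner basis: {x² + x + y + 1, xy, y² + y}.
Label its elements g_1 = x² + x + y + 1, g_2 = xy, g_3 = y² + y.

Reduce p = xy + x + y + 1 modulo G:
  leading term xy: subtract (1)·g_2 from xy + x + y + 1 → x + y + 1
  leading term x: no divisor's leading term divides it; move x to the remainder.
  leading term y: no divisor's leading term divides it; move y to the remainder.
  leading term 1: no divisor's leading term divides it; move 1 to the remainder.
  normal form = x + y + 1.
The normal form is nonzero, so p ∉ I. Since p minus its normal form lies in I, I + (p) = I + (r) where r = x + y + 1; decide whether this ideal is the whole ring.
Run Buchberger on G together with r (pairs among the g_i already reduce to 0 since G is a Gröbner basis):
g_1 = x² + x + y + 1, LT = x².
g_2 = xy, LT = xy.
g_3 = y² + y, LT = y².
r = x + y + 1, LT = x.

S(g_1,g_2): lcm = x²y. S = xy + y² + y.
  leading term xy: subtract (1)·g_2 from xy + y² + y → y² + y
  leading term y²: subtract (1)·g_3 from y² + y → 0
  remainder 0.

S(g_1,g_3): leading monomials are coprime, so the S-polynomial reduces to 0 (Buchberger's first criterion).
S(g_1,r): lcm = x². S = xy + y + 1.
  leading term xy: subtract (1)·g_2 from xy + y + 1 → y + 1
  leading term y: no divisor's leading term divides it; move y to the remainder.
  leading term 1: no divisor's leading term divides it; move 1 to the remainder.
  remainder y + 1 ≠ 0; add m_5 = y + 1 to the basis.

S(g_2,g_3): lcm = xy². S = xy.
  leading term xy: subtract (1)·g_2 from xy → 0
  remainder 0.

S(g_2,r): lcm = xy. S = y² + y.
  leading term y²: subtract (1)·g_3 from y² + y → 0
  remainder 0.

S(g_3,r): leading monomials are coprime, so the S-polynomial reduces to 0 (Buchberger's first criterion).
S(g_1,m_5): leading monomials are coprime, so the S-polynomial reduces to 0 (Buchberger's first criterion).
S(g_2,m_5): lcm = xy. S = x.
  leading term x: subtract (1)·r from x → y + 1
  leading term y: subtract (1)·m_5 from y + 1 → 0
  remainder 0.

S(g_3,m_5): lcm = y². S = 0.
  remainder 0.

S(r,m_5): leading monomials are coprime, so the S-polynomial reduces to 0 (Buchberger's first criterion).
Every S-polynomial of the final basis reduces to 0, so we have a Gröbner basis.
Inter-reduce: drop elements whose leading term is divisible by another's, tail-reduce, and make monic.
Reduced Gröbner basis: {x, y + 1}.
The reduced Gröbner basis of I + (p) is {x, y + 1} ≠ {1}, a proper ideal, so the enlarged system stays consistent: p is independent of I, with normal form x + y + 1.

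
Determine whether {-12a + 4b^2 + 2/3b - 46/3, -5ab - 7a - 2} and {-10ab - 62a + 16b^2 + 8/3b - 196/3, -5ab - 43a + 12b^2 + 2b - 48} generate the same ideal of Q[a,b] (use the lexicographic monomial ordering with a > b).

Yes, the ideals are equal.

Since reduced Gröbner bases are canonical representatives of ideals under a given ordering, it suffices to compute and compare them.
Buchberger on the first generating set:
f_1 = -12a + 4b^2 + 2/3b - 46/3, LT = a.
f_2 = -5ab - 7a - 2, LT = ab.

S(f_1,f_2): lcm = ab. S = -7/5a - 1/3b^3 - 1/18b^2 + 23/18b - 2/5.
  leading term a: subtract (7/60)·f_1 from -7/5a - 1/3b^3 - 1/18b^2 + 23/18b - 2/5 → -1/3b^3 - 47/90b^2 + 6/5b + 25/18
  leading term b^3: no divisor's leading term divides it; move -1/3b^3 to the remainder.
  leading term b^2: no divisor's leading term divides it; move -47/90b^2 to the remainder.
  leading term b: no divisor's leading term divides it; move 6/5b to the remainder.
  leading term 1: no divisor's leading term divides it; move 25/18 to the remainder.
  remainder -1/3b^3 - 47/90b^2 + 6/5b + 25/18 ≠ 0; add g_3 = -1/3b^3 - 47/90b^2 + 6/5b + 25/18 to the basis.

The other S-polynomials (S(f_1,g_3), S(f_2,g_3)) all reduce to 0 modulo the current basis, so we have a Gröbner basis.
Inter-reduce: drop elements whose leading term is divisible by another's, tail-reduce, and make monic.
Reduced Gröbner basis: {a - 1/3b^2 - 1/18b + 23/18, b^3 + 47/30b^2 - 18/5b - 25/6}.

Buchberger on the second generating set:
h_1 = -10ab - 62a + 16b^2 + 8/3b - 196/3, LT = ab.
h_2 = -5ab - 43a + 12b^2 + 2b - 48, LT = ab.

S(h_1,h_2): lcm = ab. S = -12/5a + 4/5b^2 + 2/15b - 46/15.
  leading term a: no divisor's leading term divides it; move -12/5a to the remainder.
  leading term b^2: no divisor's leading term divides it; move 4/5b^2 to the remainder.
  leading term b: no divisor's leading term divides it; move 2/15b to the remainder.
  leading term 1: no divisor's leading term divides it; move -46/15 to the remainder.
  remainder -12/5a + 4/5b^2 + 2/15b - 46/15 ≠ 0; add k_3 = -12/5a + 4/5b^2 + 2/15b - 46/15 to the basis.

S(h_1,k_3): lcm = ab. S = 31/5a + 1/3b^3 - 139/90b^2 - 139/90b + 98/15.
  leading term a: subtract (-31/12)·k_3 from 31/5a + 1/3b^3 - 139/90b^2 - 139/90b + 98/15 → 1/3b^3 + 47/90b^2 - 6/5b - 25/18
  leading term b^3: no divisor's leading term divides it; move 1/3b^3 to the remainder.
  leading term b^2: no divisor's leading term divides it; move 47/90b^2 to the remainder.
  leading term b: no divisor's leading term divides it; move -6/5b to the remainder.
  leading term 1: no divisor's leading term divides it; move -25/18 to the remainder.
  remainder 1/3b^3 + 47/90b^2 - 6/5b - 25/18 ≠ 0; add k_4 = 1/3b^3 + 47/90b^2 - 6/5b - 25/18 to the basis.

The other S-polynomials (S(h_2,k_3), S(h_1,k_4), S(h_2,k_4), S(k_3,k_4)) all reduce to 0 modulo the current basis, so we have a Gröbner basis.
Inter-reduce: drop elements whose leading term is divisible by another's, tail-reduce, and make monic.
Reduced Gröbner basis: {a - 1/3b^2 - 1/18b + 23/18, b^3 + 47/30b^2 - 18/5b - 25/6}.

Same reduced basis, so the two generating sets span the same ideal.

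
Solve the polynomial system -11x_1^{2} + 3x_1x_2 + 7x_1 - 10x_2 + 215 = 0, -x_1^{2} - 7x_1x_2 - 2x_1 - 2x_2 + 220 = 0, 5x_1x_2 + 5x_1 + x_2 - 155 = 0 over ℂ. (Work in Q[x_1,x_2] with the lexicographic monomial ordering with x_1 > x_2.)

Compute a lex Gröbner basis by Buchberger's algorithm.
f_1 = -11x_1^{2} + 3x_1x_2 + 7x_1 - 10x_2 + 215, LT = x_1^{2}.
f_2 = -x_1^{2} - 7x_1x_2 - 2x_1 - 2x_2 + 220, LT = x_1^{2}.
f_3 = 5x_1x_2 + 5x_1 + x_2 - 155, LT = x_1x_2.

S(f_1,f_2): lcm = x_1^{2}. S = -\tfrac{80}{11}x_1x_2 - \tfrac{29}{11}x_1 - \tfrac{12}{11}x_2 + \tfrac{2205}{11}.
  reduce S modulo (f_1, f_2, f_3):
  remainder \tfrac{51}{11}x_1 + \tfrac{4}{11}x_2 - 25 ≠ 0; add h_4 = \tfrac{51}{11}x_1 + \tfrac{4}{11}x_2 - 25 to the basis.

S(f_1,f_3): lcm = x_1^{2}x_2. S = -x_1^{2} - \tfrac{3}{11}x_1x_2^{2} - \tfrac{46}{55}x_1x_2 + 31x_1 + \tfrac{10}{11}x_2^{2} - \tfrac{215}{11}x_2.
  reduce S modulo (f_1, f_2, f_3, h_4):
  remainder \tfrac{53}{55}x_2^{2} - \tfrac{137308}{4675}x_2 + \tfrac{114783}{935} ≠ 0; add h_5 = \tfrac{53}{55}x_2^{2} - \tfrac{137308}{4675}x_2 + \tfrac{114783}{935} to the basis.

S(f_2,f_3): lcm = x_1^{2}x_2. S = -x_1^{2} + 7x_1x_2^{2} + \tfrac{9}{5}x_1x_2 + 31x_1 + 2x_2^{2} - 220x_2.
  reduce S modulo (f_1, f_2, f_3, h_4, h_5):
  remainder \tfrac{65234}{4505}x_2 - \tfrac{65234}{901} ≠ 0; add h_6 = \tfrac{65234}{4505}x_2 - \tfrac{65234}{901} to the basis.

The other S-polynomials (S(f_1,h_4), S(f_2,h_4), S(f_3,h_4), S(f_1,h_5), S(f_2,h_5), S(f_3,h_5), S(h_4,h_5), S(f_1,h_6), S(f_2,h_6), S(f_3,h_6), S(h_4,h_6), S(h_5,h_6)) all reduce to 0 modulo the current basis, so we have a Gröbner basis.
Inter-reduce: drop elements whose leading term is divisible by another's, tail-reduce, and make monic.
Reduced Gröbner basis: {x_1 - 5, x_2 - 5}.

Since the basis is lex-ordered, x_2 - 5 is univariate in x_2. Its roots are {5}. Back-substituting each root into the other basis elements fixes the other coordinates.
  x_2 = 5: the earlier basis element becomes x_1 - 5 = 0, giving x_1 = 5 — point (5, 5).
Zero-dimensionality of the ideal guarantees finitely many solutions over ℂ.

{(5, 5)}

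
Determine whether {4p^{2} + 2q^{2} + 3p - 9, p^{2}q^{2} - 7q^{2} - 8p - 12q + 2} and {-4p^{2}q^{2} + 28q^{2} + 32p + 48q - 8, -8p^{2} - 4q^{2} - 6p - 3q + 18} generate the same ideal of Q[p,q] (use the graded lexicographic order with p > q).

No, the ideals differ.

Since reduced Gröbner bases are canonical representatives of ideals under a given ordering, it suffices to compute and compare them.
Buchberger on the first generating set:
f_1 = 4p^{2} + 2q^{2} + 3p - 9, LT = p^{2}.
f_2 = p^{2}q^{2} - 7q^{2} - 8p - 12q + 2, LT = p^{2}q^{2}.

S(f_1,f_2): lcm = p^{2}q^{2}. S = \tfrac{1}{2}q^{4} + \tfrac{3}{4}pq^{2} + \tfrac{19}{4}q^{2} + 8p + 12q - 2.
  reduce S modulo (f_1, f_2):
  remainder \tfrac{1}{2}q^{4} + \tfrac{3}{4}pq^{2} + \tfrac{19}{4}q^{2} + 8p + 12q - 2 ≠ 0; add g_3 = \tfrac{1}{2}q^{4} + \tfrac{3}{4}pq^{2} + \tfrac{19}{4}q^{2} + 8p + 12q - 2 to the basis.

The other S-polynomials (S(f_1,g_3), S(f_2,g_3)) all reduce to 0 modulo the current basis, so we have a Gröbner basis.
Inter-reduce: drop elements whose leading term is divisible by another's, tail-reduce, and make monic.
Reduced Gröbner basis: {q^{4} + \tfrac{3}{2}pq^{2} + \tfrac{19}{2}q^{2} + 16p + 24q - 4, p^{2} + \tfrac{1}{2}q^{2} + \tfrac{3}{4}p - \tfrac{9}{4}}.

Buchberger on the second generating set:
h_1 = -4p^{2}q^{2} + 28q^{2} + 32p + 48q - 8, LT = p^{2}q^{2}.
h_2 = -8p^{2} - 4q^{2} - 6p - 3q + 18, LT = p^{2}.

S(h_1,h_2): lcm = p^{2}q^{2}. S = -\tfrac{1}{2}q^{4} - \tfrac{3}{4}pq^{2} - \tfrac{3}{8}q^{3} - \tfrac{19}{4}q^{2} - 8p - 12q + 2.
  reduce S modulo (h_1, h_2):
  remainder -\tfrac{1}{2}q^{4} - \tfrac{3}{4}pq^{2} - \tfrac{3}{8}q^{3} - \tfrac{19}{4}q^{2} - 8p - 12q + 2 ≠ 0; add k_3 = -\tfrac{1}{2}q^{4} - \tfrac{3}{4}pq^{2} - \tfrac{3}{8}q^{3} - \tfrac{19}{4}q^{2} - 8p - 12q + 2 to the basis.

The other S-polynomials (S(h_1,k_3), S(h_2,k_3)) all reduce to 0 modulo the current basis, so we have a Gröbner basis.
Inter-reduce: drop elements whose leading term is divisible by another's, tail-reduce, and make monic.
Reduced Gröbner basis: {q^{4} + \tfrac{3}{2}pq^{2} + \tfrac{3}{4}q^{3} + \tfrac{19}{2}q^{2} + 16p + 24q - 4, p^{2} + \tfrac{1}{2}q^{2} + \tfrac{3}{4}p + \tfrac{3}{8}q - \tfrac{9}{4}}.

The bases are distinct; the ideals are different.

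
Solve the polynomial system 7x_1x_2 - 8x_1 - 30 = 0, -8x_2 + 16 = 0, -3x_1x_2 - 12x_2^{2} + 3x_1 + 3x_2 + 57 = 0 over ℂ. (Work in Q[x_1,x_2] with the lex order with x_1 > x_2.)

{(5, 2)}

Compute a lex Gröbner basis by Buchberger's algorithm.
f_1 = 7x_1x_2 - 8x_1 - 30, LT = x_1x_2.
f_2 = -8x_2 + 16, LT = x_2.
f_3 = -3x_1x_2 + 3x_1 - 12x_2^{2} + 3x_2 + 57, LT = x_1x_2.

S(f_1,f_2): lcm = x_1x_2. S = \tfrac{6}{7}x_1 - \tfrac{30}{7}.
  leading term x_1: no divisor's leading term divides it; move \tfrac{6}{7}x_1 to the remainder.
  leading term 1: no divisor's leading term divides it; move -\tfrac{30}{7} to the remainder.
  remainder \tfrac{6}{7}x_1 - \tfrac{30}{7} ≠ 0; add h_4 = \tfrac{6}{7}x_1 - \tfrac{30}{7} to the basis.

The other S-polynomials (S(f_1,f_3), S(f_2,f_3), S(f_1,h_4), S(f_2,h_4), S(f_3,h_4)) all reduce to 0 modulo the current basis, so we have a Gröbner basis.
Inter-reduce: drop elements whose leading term is divisible by another's, tail-reduce, and make monic.
Reduced Gröbner basis: {x_1 - 5, x_2 - 2}.

Elimination: the polynomial x_2 - 2 lies in the elimination ideal for x_2, so x_2 ∈ {2}. For each such x_2, the remaining basis elements (now univariate) give the rest of the solution.
  x_2 = 2: the earlier basis element becomes x_1 - 5 = 0, giving x_1 = 5 — point (5, 2).
Each listed point satisfies every original equation (direct substitution).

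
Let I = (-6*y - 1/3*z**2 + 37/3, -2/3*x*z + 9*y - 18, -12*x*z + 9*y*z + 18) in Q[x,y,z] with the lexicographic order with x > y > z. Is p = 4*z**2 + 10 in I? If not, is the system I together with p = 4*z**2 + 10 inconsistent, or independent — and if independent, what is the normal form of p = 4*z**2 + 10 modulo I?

First compute the reduced Gröbner basis of I by Buchberger's algorithm.
f_1 = -6*y - 1/3*z**2 + 37/3, LT = y.
f_2 = -2/3*x*z + 9*y - 18, LT = x*z.
f_3 = -12*x*z + 9*y*z + 18, LT = x*z.

S(f_2,f_3): lcm = x*z. S = 3/4*y*z - 27/2*y + 57/2.
  leading term y*z: subtract (-1/8*z)·f_1 from 3/4*y*z - 27/2*y + 57/2 → -27/2*y - 1/24*z**3 + 37/24*z + 57/2
  leading term y: subtract (9/4)·f_1 from -27/2*y - 1/24*z**3 + 37/24*z + 57/2 → -1/24*z**3 + 3/4*z**2 + 37/24*z + 3/4
  leading term z**3: no divisor's leading term divides it; move -1/24*z**3 to the remainder.
  leading term z**2: no divisor's leading term divides it; move 3/4*z**2 to the remainder.
  leading term z: no divisor's leading term divides it; move 37/24*z to the remainder.
  leading term 1: no divisor's leading term divides it; move 3/4 to the remainder.
  remainder -1/24*z**3 + 3/4*z**2 + 37/24*z + 3/4 ≠ 0; add h_4 = -1/24*z**3 + 3/4*z**2 + 37/24*z + 3/4 to the basis.

S(f_2,h_4): lcm = x*z**3. S = 18*x*z**2 + 37*x*z + 18*x - 27/2*y*z**2 + 27*z**2.
  leading term x*z**2: subtract (-27*z)·f_2 from 18*x*z**2 + 37*x*z + 18*x - 27/2*y*z**2 + 27*z**2 → 37*x*z + 18*x - 27/2*y*z**2 + 243*y*z + 27*z**2 - 486*z
  leading term x*z: subtract (-111/2)·f_2 from 37*x*z + 18*x - 27/2*y*z**2 + 243*y*z + 27*z**2 - 486*z → 18*x - 27/2*y*z**2 + 243*y*z + 999/2*y + 27*z**2 - 486*z - 999
  leading term x: no divisor's leading term divides it; move 18*x to the remainder.
  leading term y*z**2: subtract (9/4*z**2)·f_1 from -27/2*y*z**2 + 243*y*z + 999/2*y + 27*z**2 - 486*z - 999 → 243*y*z + 999/2*y + 3/4*z**4 - 3/4*z**2 - 486*z - 999
  leading term y*z: subtract (-81/2*z)·f_1 from 243*y*z + 999/2*y + 3/4*z**4 - 3/4*z**2 - 486*z - 999 → 999/2*y + 3/4*z**4 - 27/2*z**3 - 3/4*z**2 + 27/2*z - 999
  leading term y: subtract (-333/4)·f_1 from 999/2*y + 3/4*z**4 - 27/2*z**3 - 3/4*z**2 + 27/2*z - 999 → 3/4*z**4 - 27/2*z**3 - 57/2*z**2 + 27/2*z + 111/4
  leading term z**4: subtract (-18*z)·h_4 from 3/4*z**4 - 27/2*z**3 - 57/2*z**2 + 27/2*z + 111/4 → -3/4*z**2 + 27*z + 111/4
  leading term z**2: no divisor's leading term divides it; move -3/4*z**2 to the remainder.
  leading term z: no divisor's leading term divides it; move 27*z to the remainder.
  leading term 1: no divisor's leading term divides it; move 111/4 to the remainder.
  remainder 18*x - 3/4*z**2 + 27*z + 111/4 ≠ 0; add h_5 = 18*x - 3/4*z**2 + 27*z + 111/4 to the basis.

The other S-polynomials (S(f_1,f_2), S(f_1,f_3), S(f_1,h_4), S(f_3,h_4), S(f_1,h_5), S(f_2,h_5), S(f_3,h_5), S(h_4,h_5)) all reduce to 0 modulo the current basis, so we have a Gröbner basis.
Inter-reduce: drop elements whose leading term is divisible by another's, tail-reduce, and make monic.
Reduced Gröbner basis: {x - 1/24*z**2 + 3/2*z + 37/24, y + 1/18*z**2 - 37/18, z**3 - 18*z**2 - 37*z - 18}.
Label its elements g_1 = x - 1/24*z**2 + 3/2*z + 37/24, g_2 = y + 1/18*z**2 - 37/18, g_3 = z**3 - 18*z**2 - 37*z - 18.

Reduce p = 4*z**2 + 10 modulo G:
  leading term z**2: no divisor's leading term divides it; move 4*z**2 to the remainder.
  leading term 1: no divisor's leading term divides it; move 10 to the remainder.
  normal form = 4*z**2 + 10.
The normal form is nonzero, so p ∉ I. Since p minus its normal form lies in I, I + (p) = I + (r) where r = 4*z**2 + 10; decide whether this ideal is the whole ring.
Run Buchberger on G together with r (pairs among the g_i already reduce to 0 since G is a Gröbner basis):
g_1 = x - 1/24*z**2 + 3/2*z + 37/24, LT = x.
g_2 = y + 1/18*z**2 - 37/18, LT = y.
g_3 = z**3 - 18*z**2 - 37*z - 18, LT = z**3.
r = 4*z**2 + 10, LT = z**2.

S(g_3,r): lcm = z**3. S = -18*z**2 - 79/2*z - 18.
  leading term z**2: subtract (-9/2)·r from -18*z**2 - 79/2*z - 18 → -79/2*z + 27
  leading term z: no divisor's leading term divides it; move -79/2*z to the remainder.
  leading term 1: no divisor's leading term divides it; move 27 to the remainder.
  remainder -79/2*z + 27 ≠ 0; add m_5 = -79/2*z + 27 to the basis.

S(r,m_5): lcm = z**2. S = 54/79*z + 5/2.
  leading term z: subtract (-108/6241)·m_5 from 54/79*z + 5/2 → 37037/12482
  leading term 1: no divisor's leading term divides it; move 37037/12482 to the remainder.
  remainder 37037/12482 ≠ 0; add m_6 = 37037/12482 to the basis.

The other S-polynomials (S(g_1,g_2), S(g_1,g_3), S(g_1,r), S(g_2,g_3), S(g_2,r), S(g_1,m_5), S(g_2,m_5), S(g_3,m_5), S(g_1,m_6), S(g_2,m_6), S(g_3,m_6), S(r,m_6), S(m_5,m_6)) all reduce to 0 modulo the current basis, so we have a Gröbner basis.
Inter-reduce: drop elements whose leading term is divisible by another's, tail-reduce, and make monic.
Reduced Gröbner basis: {1}.
The reduced Gröbner basis of I + (p) is {1}: the ideal is the whole ring, so the enlarged system has no common solution — adjoining p is inconsistent.

Adjoining 4*z**2 + 10 makes the ideal the whole ring: the system is inconsistent.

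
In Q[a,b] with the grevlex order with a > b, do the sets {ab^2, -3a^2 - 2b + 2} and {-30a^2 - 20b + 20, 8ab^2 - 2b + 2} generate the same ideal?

No, the ideals differ.

Since reduced Gröbner bases are canonical representatives of ideals under a given ordering, it suffices to compute and compare them.
Buchberger on the first generating set:
f_1 = ab^2, LT = ab^2.
f_2 = -3a^2 - 2b + 2, LT = a^2.

S(f_1,f_2): lcm = a^2b^2. S = -2/3b^3 + 2/3b^2.
  reduce S modulo (f_1, f_2):
  remainder -2/3b^3 + 2/3b^2 ≠ 0; add g_3 = -2/3b^3 + 2/3b^2 to the basis.

The other S-polynomials (S(f_1,g_3), S(f_2,g_3)) all reduce to 0 modulo the current basis, so we have a Gröbner basis.
Inter-reduce: drop elements whose leading term is divisible by another's, tail-reduce, and make monic.
Reduced Gröbner basis: {ab^2, b^3 - b^2, a^2 + 2/3b - 2/3}.

Buchberger on the second generating set:
h_1 = -30a^2 - 20b + 20, LT = a^2.
h_2 = 8ab^2 - 2b + 2, LT = ab^2.

S(h_1,h_2): lcm = a^2b^2. S = 2/3b^3 + 1/4ab - 2/3b^2 - 1/4a.
  reduce S modulo (h_1, h_2):
  remainder 2/3b^3 + 1/4ab - 2/3b^2 - 1/4a ≠ 0; add k_3 = 2/3b^3 + 1/4ab - 2/3b^2 - 1/4a to the basis.

The other S-polynomials (S(h_1,k_3), S(h_2,k_3)) all reduce to 0 modulo the current basis, so we have a Gröbner basis.
Inter-reduce: drop elements whose leading term is divisible by another's, tail-reduce, and make monic.
Reduced Gröbner basis: {ab^2 - 1/4b + 1/4, b^3 + 3/8ab - b^2 - 3/8a, a^2 + 2/3b - 2/3}.

These differ, so the ideals are not equal.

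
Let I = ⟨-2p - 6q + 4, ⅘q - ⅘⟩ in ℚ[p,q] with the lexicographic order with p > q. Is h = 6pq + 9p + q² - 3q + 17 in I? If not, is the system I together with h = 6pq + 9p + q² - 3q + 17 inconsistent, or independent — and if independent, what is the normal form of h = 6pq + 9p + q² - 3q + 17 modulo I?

6pq + 9p + q² - 3q + 17 lies in I (it reduces to 0).

First compute the reduced Gröbner basis of I by Buchberger's algorithm.
f_1 = -2p - 6q + 4, LT = p.
f_2 = ⅘q - ⅘, LT = q.

The S-polynomials (S(f_1,f_2)) all reduce to 0 modulo the current basis, so we have a Gröbner basis.
Inter-reduce: drop elements whose leading term is divisible by another's, tail-reduce, and make monic.
Reduced Gröbner basis: {p + 1, q - 1}.
Label its elements g_1 = p + 1, g_2 = q - 1.

Reduce h = 6pq + 9p + q² - 3q + 17 modulo G:
  leading term pq: subtract (6q)·g_1 from 6pq + 9p + q² - 3q + 17 → 9p + q² - 9q + 17
  leading term p: subtract (9)·g_1 from 9p + q² - 9q + 17 → q² - 9q + 8
  leading term q²: subtract (q)·g_2 from q² - 9q + 8 → -8q + 8
  leading term q: subtract (-8)·g_2 from -8q + 8 → 0
  normal form = 0.
Since the normal form is 0, h ∈ I.

Ideal membership is decidable via reduction modulo a Gröbner basis.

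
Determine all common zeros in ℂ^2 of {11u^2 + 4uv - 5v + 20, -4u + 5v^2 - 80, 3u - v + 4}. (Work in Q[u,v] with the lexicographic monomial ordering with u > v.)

{(0, 4)}

Compute a lex Gröbner basis by Buchberger's algorithm.
f_1 = 11u^2 + 4uv - 5v + 20, LT = u^2.
f_2 = -4u + 5v^2 - 80, LT = u.
f_3 = 3u - v + 4, LT = u.

S(f_1,f_2): lcm = u^2. S = 5/4uv^2 + 4/11uv - 20u - 5/11v + 20/11.
  leading term uv^2: subtract (-5/16v^2)·f_2 from 5/4uv^2 + 4/11uv - 20u - 5/11v + 20/11 → 4/11uv - 20u + 25/16v^4 - 25v^2 - 5/11v + 20/11
  leading term uv: subtract (-1/11v)·f_2 from 4/11uv - 20u + 25/16v^4 - 25v^2 - 5/11v + 20/11 → -20u + 25/16v^4 + 5/11v^3 - 25v^2 - 85/11v + 20/11
  leading term u: subtract (5)·f_2 from -20u + 25/16v^4 + 5/11v^3 - 25v^2 - 85/11v + 20/11 → 25/16v^4 + 5/11v^3 - 50v^2 - 85/11v + 4420/11
  leading term v^4: no divisor's leading term divides it; move 25/16v^4 to the remainder.
  leading term v^3: no divisor's leading term divides it; move 5/11v^3 to the remainder.
  leading term v^2: no divisor's leading term divides it; move -50v^2 to the remainder.
  leading term v: no divisor's leading term divides it; move -85/11v to the remainder.
  leading term 1: no divisor's leading term divides it; move 4420/11 to the remainder.
  remainder 25/16v^4 + 5/11v^3 - 50v^2 - 85/11v + 4420/11 ≠ 0; add h_4 = 25/16v^4 + 5/11v^3 - 50v^2 - 85/11v + 4420/11 to the basis.

S(f_1,f_3): lcm = u^2. S = 23/33uv - 4/3u - 5/11v + 20/11.
  leading term uv: subtract (-23/132v)·f_2 from 23/33uv - 4/3u - 5/11v + 20/11 → -4/3u + 115/132v^3 - 475/33v + 20/11
  leading term u: subtract (1/3)·f_2 from -4/3u + 115/132v^3 - 475/33v + 20/11 → 115/132v^3 - 5/3v^2 - 475/33v + 940/33
  leading term v^3: no divisor's leading term divides it; move 115/132v^3 to the remainder.
  leading term v^2: no divisor's leading term divides it; move -5/3v^2 to the remainder.
  leading term v: no divisor's leading term divides it; move -475/33v to the remainder.
  leading term 1: no divisor's leading term divides it; move 940/33 to the remainder.
  remainder 115/132v^3 - 5/3v^2 - 475/33v + 940/33 ≠ 0; add h_5 = 115/132v^3 - 5/3v^2 - 475/33v + 940/33 to the basis.

S(f_2,f_3): lcm = u. S = -5/4v^2 + 1/3v + 56/3.
  leading term v^2: no divisor's leading term divides it; move -5/4v^2 to the remainder.
  leading term v: no divisor's leading term divides it; move 1/3v to the remainder.
  leading term 1: no divisor's leading term divides it; move 56/3 to the remainder.
  remainder -5/4v^2 + 1/3v + 56/3 ≠ 0; add h_6 = -5/4v^2 + 1/3v + 56/3 to the basis.

S(f_1,h_4): leading monomials are coprime, so the S-polynomial reduces to 0 (Buchberger's first criterion).
S(f_2,h_4): leading monomials are coprime, so the S-polynomial reduces to 0 (Buchberger's first criterion).
S(f_3,h_4): leading monomials are coprime, so the S-polynomial reduces to 0 (Buchberger's first criterion).
S(f_1,h_5): leading monomials are coprime, so the S-polynomial reduces to 0 (Buchberger's first criterion).
S(f_2,h_5): leading monomials are coprime, so the S-polynomial reduces to 0 (Buchberger's first criterion).
S(f_3,h_5): leading monomials are coprime, so the S-polynomial reduces to 0 (Buchberger's first criterion).
S(h_4,h_5): lcm = v^4. S = 2788/1265v^3 - 356/23v^2 - 47616/1265v + 14144/55.
  leading term v^3: subtract (33456/13225)·h_5 from 2788/1265v^3 - 356/23v^2 - 47616/1265v + 14144/55 → -29788/2645v^2 - 3248/2645v + 97920/529
  leading term v^2: subtract (119152/13225)·h_6 from -29788/2645v^2 - 3248/2645v + 97920/529 → -167872/39675v + 671488/39675
  leading term v: no divisor's leading term divides it; move -167872/39675v to the remainder.
  leading term 1: no divisor's leading term divides it; move 671488/39675 to the remainder.
  remainder -167872/39675v + 671488/39675 ≠ 0; add h_7 = -167872/39675v + 671488/39675 to the basis.

S(f_1,h_6): leading monomials are coprime, so the S-polynomial reduces to 0 (Buchberger's first criterion).
S(f_2,h_6): leading monomials are coprime, so the S-polynomial reduces to 0 (Buchberger's first criterion).
S(f_3,h_6): leading monomials are coprime, so the S-polynomial reduces to 0 (Buchberger's first criterion).
S(h_4,h_6): lcm = v^4. S = 92/165v^3 - 256/15v^2 - 272/55v + 14144/55.
  leading term v^3: subtract (16/25)·h_5 from 92/165v^3 - 256/15v^2 - 272/55v + 14144/55 → -16v^2 + 64/15v + 3584/15
  leading term v^2: subtract (64/5)·h_6 from -16v^2 + 64/15v + 3584/15 → 0
  remainder 0.

S(h_5,h_6): lcm = v^3. S = -568/345v^2 - 548/345v + 752/23.
  leading term v^2: subtract (2272/1725)·h_6 from -568/345v^2 - 548/345v + 752/23 → -10492/5175v + 41968/5175
  leading term v: subtract (23/48)·h_7 from -10492/5175v + 41968/5175 → 0
  remainder 0.

S(f_1,h_7): leading monomials are coprime, so the S-polynomial reduces to 0 (Buchberger's first criterion).
S(f_2,h_7): leading monomials are coprime, so the S-polynomial reduces to 0 (Buchberger's first criterion).
S(f_3,h_7): leading monomials are coprime, so the S-polynomial reduces to 0 (Buchberger's first criterion).
S(h_4,h_7): lcm = v^4. S = 236/55v^3 - 32v^2 - 272/55v + 14144/55.
  leading term v^3: subtract (2832/575)·h_5 from 236/55v^3 - 32v^2 - 272/55v + 14144/55 → -2736/115v^2 + 7584/115v + 2688/23
  leading term v^2: subtract (10944/575)·h_6 from -2736/115v^2 + 7584/115v + 2688/23 → 34272/575v - 137088/575
  leading term v: subtract (-73899/5246)·h_7 from 34272/575v - 137088/575 → 0
  remainder 0.

S(h_5,h_7): lcm = v^3. S = 48/23v^2 - 380/23v + 752/23.
  leading term v^2: subtract (-192/115)·h_6 from 48/23v^2 - 380/23v + 752/23 → -1836/115v + 7344/115
  leading term v: subtract (158355/41968)·h_7 from -1836/115v + 7344/115 → 0
  remainder 0.

S(h_6,h_7): lcm = v^2. S = 56/15v - 224/15.
  leading term v: subtract (-18515/20984)·h_7 from 56/15v - 224/15 → 0
  remainder 0.

Every S-polynomial of the final basis reduces to 0, so we have a Gröbner basis.
Inter-reduce: drop elements whose leading term is divisible by another's, tail-reduce, and make monic.
Reduced Gröbner basis: {u, v - 4}.

Elimination: the polynomial v - 4 lies in the elimination ideal for v, so v ∈ {4}. For each such v, the remaining basis elements (now univariate) give the rest of the solution.
  v = 4: the earlier basis element becomes u = 0, giving u = 0 — point (0, 4).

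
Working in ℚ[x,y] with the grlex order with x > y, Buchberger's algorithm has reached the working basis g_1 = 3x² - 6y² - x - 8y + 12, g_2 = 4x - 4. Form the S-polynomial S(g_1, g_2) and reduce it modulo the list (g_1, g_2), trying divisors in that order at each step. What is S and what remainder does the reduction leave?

S(g_1, g_2) = -2y² + ⅔x - 8/3y + 4; remainder on division = -2y² - 8/3y + 14/3.

lcm(LM(g_1), LM(g_2)) = x².
S = (lcm/LT(g_1))·g_1 − (lcm/LT(g_2))·g_2 = -2y² + ⅔x - 8/3y + 4.
Reduce S modulo (g_1, g_2) in that order:
  leading term y²: no divisor's leading term divides it; move -2y² to the remainder.
  leading term x: subtract (⅙)·g_2 from ⅔x - 8/3y + 4 → -8/3y + 14/3
  leading term y: no divisor's leading term divides it; move -8/3y to the remainder.
  leading term 1: no divisor's leading term divides it; move 14/3 to the remainder.
The remainder -2y² - 8/3y + 14/3 is nonzero, so it would be added as the next basis element.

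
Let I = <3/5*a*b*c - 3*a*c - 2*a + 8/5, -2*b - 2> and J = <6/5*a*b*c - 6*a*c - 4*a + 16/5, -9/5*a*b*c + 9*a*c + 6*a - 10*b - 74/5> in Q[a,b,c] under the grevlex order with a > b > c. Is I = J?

Yes, the ideals are equal.

Since reduced Gröbner bases are canonical representatives of ideals under a given ordering, it suffices to compute and compare them.
Buchberger on the first generating set:
f_1 = 3/5*a*b*c - 3*a*c - 2*a + 8/5, LT = a*b*c.
f_2 = -2*b - 2, LT = b.

S(f_1,f_2): lcm = a*b*c. S = -6*a*c - 10/3*a + 8/3.
  leading term a*c: no divisor's leading term divides it; move -6*a*c to the remainder.
  leading term a: no divisor's leading term divides it; move -10/3*a to the remainder.
  leading term 1: no divisor's leading term divides it; move 8/3 to the remainder.
  remainder -6*a*c - 10/3*a + 8/3 ≠ 0; add g_3 = -6*a*c - 10/3*a + 8/3 to the basis.

The other S-polynomials (S(f_1,g_3), S(f_2,g_3)) all reduce to 0 modulo the current basis, so we have a Gröbner basis.
Inter-reduce: drop elements whose leading term is divisible by another's, tail-reduce, and make monic.
Reduced Gröbner basis: {a*c + 5/9*a - 4/9, b + 1}.

Buchberger on the second generating set:
h_1 = 6/5*a*b*c - 6*a*c - 4*a + 16/5, LT = a*b*c.
h_2 = -9/5*a*b*c + 9*a*c + 6*a - 10*b - 74/5, LT = a*b*c.

S(h_1,h_2): lcm = a*b*c. S = -50/9*b - 50/9.
  leading term b: no divisor's leading term divides it; move -50/9*b to the remainder.
  leading term 1: no divisor's leading term divides it; move -50/9 to the remainder.
  remainder -50/9*b - 50/9 ≠ 0; add k_3 = -50/9*b - 50/9 to the basis.

S(h_1,k_3): lcm = a*b*c. S = -6*a*c - 10/3*a + 8/3.
  leading term a*c: no divisor's leading term divides it; move -6*a*c to the remainder.
  leading term a: no divisor's leading term divides it; move -10/3*a to the remainder.
  leading term 1: no divisor's leading term divides it; move 8/3 to the remainder.
  remainder -6*a*c - 10/3*a + 8/3 ≠ 0; add k_4 = -6*a*c - 10/3*a + 8/3 to the basis.

The other S-polynomials (S(h_2,k_3), S(h_1,k_4), S(h_2,k_4), S(k_3,k_4)) all reduce to 0 modulo the current basis, so we have a Gröbner basis.
Inter-reduce: drop elements whose leading term is divisible by another's, tail-reduce, and make monic.
Reduced Gröbner basis: {a*c + 5/9*a - 4/9, b + 1}.

The two bases agree; hence the ideals are identical.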